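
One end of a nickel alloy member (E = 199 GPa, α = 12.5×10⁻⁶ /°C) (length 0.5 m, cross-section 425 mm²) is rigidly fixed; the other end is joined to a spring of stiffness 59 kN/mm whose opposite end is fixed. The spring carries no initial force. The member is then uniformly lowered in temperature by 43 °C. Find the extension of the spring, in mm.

δ ≈ 0.199 mm

If the spring were absent the member would shorten by αΔT L = 12.5×10⁻⁶ × 43 × 500 = 0.2687 mm.
Let P be the tensile force in the spring. The member extends elastically by PL/(AE) and the spring stretches by P/k; together these equal δ_free.
P [ L/(AE) + 1/k ] = δ_free → P [ 500/(425×199×10³) + 1/(59×10³) ] = 0.2687.
P = 0.2687 / 2.286×10⁻⁵ = 11760 N.
Spring extension = P/k = 11760/(59×10³) = 0.1993 mm.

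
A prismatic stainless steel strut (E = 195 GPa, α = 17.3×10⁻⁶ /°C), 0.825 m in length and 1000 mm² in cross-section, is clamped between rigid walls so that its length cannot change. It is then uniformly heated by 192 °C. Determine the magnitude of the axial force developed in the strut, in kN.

Full restraint means ε = 0, so the stress is σ = EαΔT = 195×10³ × 17.3×10⁻⁶ × 192 = 647.7 MPa.
P = AEαΔT = 1000 × 195×10³ × 17.3×10⁻⁶ × 192 = 647.7 kN (compressive).

P ≈ 648 kN (compressive)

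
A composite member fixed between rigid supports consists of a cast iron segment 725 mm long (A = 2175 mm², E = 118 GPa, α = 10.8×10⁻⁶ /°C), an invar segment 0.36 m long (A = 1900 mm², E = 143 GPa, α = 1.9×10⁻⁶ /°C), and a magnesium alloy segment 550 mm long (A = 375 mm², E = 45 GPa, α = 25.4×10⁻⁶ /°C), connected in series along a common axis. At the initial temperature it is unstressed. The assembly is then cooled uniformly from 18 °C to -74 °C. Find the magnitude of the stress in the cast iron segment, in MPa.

If the supports were absent, the total length change would be Σ αᵢΔT Lᵢ = 10.8×10⁻⁶×92×725 + 1.9×10⁻⁶×92×360 + 25.4×10⁻⁶×92×550 = 2.069 mm.
Since the ends are fixed, an axial force P builds up, equal in every segment, with P · Σ Lᵢ/(AᵢEᵢ) = δ_free.
Σ Lᵢ/(AᵢEᵢ) = 725/(2175×118×10³) + 360/(1900×143×10³) + 550/(375×45×10³) = 3.674×10⁻⁵ mm/N.
P = 2.069 / 3.674×10⁻⁵ = 56300 N = 56.3 kN, tensile.
σ_{cast iron} = P / A = 56300 / 2175 = 25.88 MPa.

σ ≈ 25.9 MPa (tensile)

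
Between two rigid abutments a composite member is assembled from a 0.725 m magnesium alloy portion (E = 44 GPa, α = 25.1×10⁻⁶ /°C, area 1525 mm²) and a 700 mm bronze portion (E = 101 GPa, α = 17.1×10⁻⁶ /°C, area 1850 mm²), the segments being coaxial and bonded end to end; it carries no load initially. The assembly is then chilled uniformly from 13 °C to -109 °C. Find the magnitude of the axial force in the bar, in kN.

P ≈ 253 kN (tensile)

Free thermal contraction of the whole bar: Σ αᵢΔT Lᵢ = 25.1×10⁻⁶×122×725 + 17.1×10⁻⁶×122×700 = 3.68 mm.
Since the ends are fixed, an axial force P builds up, equal in every segment, with P · Σ Lᵢ/(AᵢEᵢ) = δ_free.
Σ Lᵢ/(AᵢEᵢ) = 725/(1525×44×10³) + 700/(1850×101×10³) = 1.455×10⁻⁵ mm/N.
P = 3.68 / 1.455×10⁻⁵ = 252900 N = 252.9 kN, tensile.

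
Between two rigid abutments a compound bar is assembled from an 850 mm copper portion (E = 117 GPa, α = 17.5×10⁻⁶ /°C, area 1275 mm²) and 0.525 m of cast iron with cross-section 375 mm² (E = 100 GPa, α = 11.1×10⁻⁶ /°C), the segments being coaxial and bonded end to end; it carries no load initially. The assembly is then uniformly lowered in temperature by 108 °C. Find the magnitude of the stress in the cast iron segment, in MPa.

σ ≈ 303 MPa (tensile)

Free thermal contraction of the whole bar: Σ αᵢΔT Lᵢ = 17.5×10⁻⁶×108×850 + 11.1×10⁻⁶×108×525 = 2.236 mm.
The walls prevent any net length change, so an axial force P (same in every segment) develops. Compatibility: P · Σ Lᵢ/(AᵢEᵢ) = δ_free.
The series flexibility is Σ Lᵢ/(AᵢEᵢ) = 850/(1275×117×10³) + 525/(375×100×10³) = 1.97×10⁻⁵ mm/N.
P = 2.236 / 1.97×10⁻⁵ = 113500 N = 113.5 kN, tensile.
σ_{cast iron} = P / A = 113500 / 375 = 302.7 MPa.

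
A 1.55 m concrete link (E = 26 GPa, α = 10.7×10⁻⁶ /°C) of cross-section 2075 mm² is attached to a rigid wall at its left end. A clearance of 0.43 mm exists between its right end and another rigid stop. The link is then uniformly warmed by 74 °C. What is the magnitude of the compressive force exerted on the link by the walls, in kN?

Free thermal elongation = αΔT L = 10.7×10⁻⁶ × 74 × 1550 = 1.227 mm.
This exceeds the 0.43 mm gap, so the wall pushes back. The portion of expansion that must be recovered elastically is δ_free − gap = 1.227 − 0.43 = 0.7973 mm.
So σ = E(δ_free − g)/L = 26×10³ × 0.7973/1550 = 13.37 MPa.
P = σA = 13.37 × 2075 = 27.75 kN.

P ≈ 27.8 kN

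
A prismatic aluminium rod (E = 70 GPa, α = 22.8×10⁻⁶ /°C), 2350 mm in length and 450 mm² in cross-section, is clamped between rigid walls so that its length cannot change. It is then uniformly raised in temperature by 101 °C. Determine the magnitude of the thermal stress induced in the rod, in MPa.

σ ≈ 161 MPa (compressive)

With length fixed, the mechanical strain must cancel the thermal strain αΔT = 22.8×10⁻⁶ × 101 = 2302.8×10⁻⁶.
The stress required to suppress this strain is σ = Eε = 70×10³ × 2302.8×10⁻⁶ = 161.2 MPa, compressive since the rod is trying to expand.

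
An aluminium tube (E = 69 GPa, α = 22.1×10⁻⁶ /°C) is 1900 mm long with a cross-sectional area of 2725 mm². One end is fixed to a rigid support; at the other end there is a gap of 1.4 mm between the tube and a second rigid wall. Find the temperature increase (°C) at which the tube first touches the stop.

The gap closes when αΔT L = 1.4 mm, since the tube is still unstressed at that instant.
So ΔT = g/(αL) = 1.4/(22.1×10⁻⁶ × 1900) = 33.34 °C.

ΔT ≈ 33.3 °C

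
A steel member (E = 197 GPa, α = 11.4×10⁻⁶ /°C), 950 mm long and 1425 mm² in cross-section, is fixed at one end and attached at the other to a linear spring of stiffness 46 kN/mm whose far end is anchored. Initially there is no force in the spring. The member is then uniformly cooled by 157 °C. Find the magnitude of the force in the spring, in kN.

Free thermal contraction: δ_free = αΔT L = 11.4×10⁻⁶ × 157 × 950 = 1.7 mm.
With a force P in the spring, the elastic change of the member is PL/(AE) and that of the spring is P/k; compatibility requires their sum to equal δ_free.
So P = δ_free / [L/(AE) + 1/k] = 1.7 / [ 950/(1425×197×10³) + 1/(46×10³) ].
P = 1.7 / 2.512×10⁻⁵ = 67680 N.

P ≈ 67.7 kN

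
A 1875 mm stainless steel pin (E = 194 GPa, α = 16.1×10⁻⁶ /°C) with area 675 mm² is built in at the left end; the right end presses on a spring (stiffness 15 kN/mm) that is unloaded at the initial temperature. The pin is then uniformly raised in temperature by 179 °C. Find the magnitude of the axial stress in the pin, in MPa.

If the spring were absent the pin would lengthen by αΔT L = 16.1×10⁻⁶ × 179 × 1875 = 5.404 mm.
With a force P in the spring, the elastic change of the pin is PL/(AE) and that of the spring is P/k; compatibility requires their sum to equal δ_free.
So P = δ_free / [L/(AE) + 1/k] = 5.404 / [ 1875/(675×194×10³) + 1/(15×10³) ].
P = 5.404 / 8.099×10⁻⁵ = 66720 N.
σ = P/A = 66720/675 = 98.85 MPa.

σ ≈ 98.8 MPa (compressive)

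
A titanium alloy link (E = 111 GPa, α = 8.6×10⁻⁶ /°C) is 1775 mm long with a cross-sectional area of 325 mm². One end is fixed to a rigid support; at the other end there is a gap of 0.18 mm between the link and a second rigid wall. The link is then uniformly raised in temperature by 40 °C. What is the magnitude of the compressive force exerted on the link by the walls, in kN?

P ≈ 8.75 kN

Unrestrained expansion: δ_free = αΔT L = 8.6×10⁻⁶ × 40 × 1775 = 0.6106 mm.
After closing the 0.18 mm clearance, 0.6106 − 0.18 = 0.4306 mm of expansion remains to be suppressed by the wall.
So σ = E(δ_free − g)/L = 111×10³ × 0.4306/1775 = 26.93 MPa.
P = σA = 26.93 × 325 = 8.751 kN.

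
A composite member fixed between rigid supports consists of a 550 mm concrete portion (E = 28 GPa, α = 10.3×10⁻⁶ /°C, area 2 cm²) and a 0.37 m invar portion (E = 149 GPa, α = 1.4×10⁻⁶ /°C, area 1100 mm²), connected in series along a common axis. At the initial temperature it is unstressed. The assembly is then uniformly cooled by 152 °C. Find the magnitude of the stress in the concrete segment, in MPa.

If the supports were absent, the total length change would be Σ αᵢΔT Lᵢ = 10.3×10⁻⁶×152×550 + 1.4×10⁻⁶×152×370 = 0.9398 mm.
Since the ends are fixed, an axial force P builds up, equal in every segment, with P · Σ Lᵢ/(AᵢEᵢ) = δ_free.
Σ Lᵢ/(AᵢEᵢ) = 550/(200×28×10³) + 370/(1100×149×10³) = 0.0001005 mm/N.
P = 0.9398 / 0.0001005 = 9354 N = 9.354 kN, tensile.
σ_{concrete} = P / A = 9354 / 200 = 46.77 MPa.

σ ≈ 46.8 MPa (tensile)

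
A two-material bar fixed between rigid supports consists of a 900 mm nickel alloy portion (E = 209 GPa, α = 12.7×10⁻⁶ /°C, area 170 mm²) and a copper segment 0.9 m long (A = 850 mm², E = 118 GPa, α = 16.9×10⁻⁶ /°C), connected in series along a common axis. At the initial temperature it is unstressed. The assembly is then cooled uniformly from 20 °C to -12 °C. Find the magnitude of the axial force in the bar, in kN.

P ≈ 24.9 kN (tensile)

With the walls removed the bar would change length by δ_free = Σ αᵢΔT Lᵢ = 12.7×10⁻⁶×32×900 + 16.9×10⁻⁶×32×900 = 0.8525 mm.
The walls prevent any net length change, so an axial force P (same in every segment) develops. Compatibility: P · Σ Lᵢ/(AᵢEᵢ) = δ_free.
Σ Lᵢ/(AᵢEᵢ) = 900/(170×209×10³) + 900/(850×118×10³) = 3.43×10⁻⁵ mm/N.
Hence P = δ_free / Σ(L/AE) = 0.8525/3.43×10⁻⁵ = 24.85 kN (tensile).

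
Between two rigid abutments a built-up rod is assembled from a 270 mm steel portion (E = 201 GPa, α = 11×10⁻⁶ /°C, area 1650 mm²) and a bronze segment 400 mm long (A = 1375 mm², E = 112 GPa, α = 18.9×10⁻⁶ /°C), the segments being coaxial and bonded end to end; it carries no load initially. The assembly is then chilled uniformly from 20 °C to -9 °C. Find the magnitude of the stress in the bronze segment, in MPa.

σ ≈ 65.1 MPa (tensile)

Free thermal contraction of the whole bar: Σ αᵢΔT Lᵢ = 11×10⁻⁶×29×270 + 18.9×10⁻⁶×29×400 = 0.3054 mm.
Since the ends are fixed, an axial force P builds up, equal in every segment, with P · Σ Lᵢ/(AᵢEᵢ) = δ_free.
The series flexibility is Σ Lᵢ/(AᵢEᵢ) = 270/(1650×201×10³) + 400/(1375×112×10³) = 3.412×10⁻⁶ mm/N.
P = 0.3054 / 3.412×10⁻⁶ = 89510 N = 89.51 kN, tensile.
σ_{bronze} = P / A = 89510 / 1375 = 65.1 MPa.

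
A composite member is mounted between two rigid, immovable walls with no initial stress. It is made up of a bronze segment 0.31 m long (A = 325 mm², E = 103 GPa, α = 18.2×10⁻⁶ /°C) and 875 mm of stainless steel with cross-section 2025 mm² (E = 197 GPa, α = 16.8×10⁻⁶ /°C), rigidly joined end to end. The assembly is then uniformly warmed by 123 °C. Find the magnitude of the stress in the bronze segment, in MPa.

If the supports were absent, the total length change would be Σ αᵢΔT Lᵢ = 18.2×10⁻⁶×123×310 + 16.8×10⁻⁶×123×875 = 2.502 mm.
The walls prevent any net length change, so an axial force P (same in every segment) develops. Compatibility: P · Σ Lᵢ/(AᵢEᵢ) = δ_free.
Σ Lᵢ/(AᵢEᵢ) = 310/(325×103×10³) + 875/(2025×197×10³) = 1.145×10⁻⁵ mm/N.
So P = 2.502 / 1.145×10⁻⁵ = 218.4 kN, compressive.
σ_{bronze} = P / A = 218400 / 325 = 672.1 MPa.

σ ≈ 672 MPa (compressive)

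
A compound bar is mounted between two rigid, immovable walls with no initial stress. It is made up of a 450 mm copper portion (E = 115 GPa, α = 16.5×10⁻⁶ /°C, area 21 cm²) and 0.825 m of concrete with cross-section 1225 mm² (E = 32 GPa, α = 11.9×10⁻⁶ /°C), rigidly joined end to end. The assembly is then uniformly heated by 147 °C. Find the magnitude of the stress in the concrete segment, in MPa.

σ ≈ 90.3 MPa (compressive)

Free thermal expansion of the whole bar: Σ αᵢΔT Lᵢ = 16.5×10⁻⁶×147×450 + 11.9×10⁻⁶×147×825 = 2.535 mm.
The rigid supports impose zero overall length change; the single axial force P common to all segments must satisfy P Σ Lᵢ/(AᵢEᵢ) = δ_free.
Σ Lᵢ/(AᵢEᵢ) = 450/(2100×115×10³) + 825/(1225×32×10³) = 2.291×10⁻⁵ mm/N.
P = 2.535 / 2.291×10⁻⁵ = 110600 N = 110.6 kN, compressive.
σ_{concrete} = P / A = 110600 / 1225 = 90.32 MPa.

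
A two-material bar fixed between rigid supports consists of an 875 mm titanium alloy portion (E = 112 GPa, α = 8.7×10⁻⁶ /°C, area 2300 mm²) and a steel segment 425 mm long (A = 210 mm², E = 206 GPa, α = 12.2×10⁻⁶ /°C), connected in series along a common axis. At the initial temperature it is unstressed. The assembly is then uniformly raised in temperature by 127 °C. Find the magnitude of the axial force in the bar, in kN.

P ≈ 123 kN (compressive)

If the supports were absent, the total length change would be Σ αᵢΔT Lᵢ = 8.7×10⁻⁶×127×875 + 12.2×10⁻⁶×127×425 = 1.625 mm.
The walls prevent any net length change, so an axial force P (same in every segment) develops. Compatibility: P · Σ Lᵢ/(AᵢEᵢ) = δ_free.
The series flexibility is Σ Lᵢ/(AᵢEᵢ) = 875/(2300×112×10³) + 425/(210×206×10³) = 1.322×10⁻⁵ mm/N.
So P = 1.625 / 1.322×10⁻⁵ = 122.9 kN, compressive.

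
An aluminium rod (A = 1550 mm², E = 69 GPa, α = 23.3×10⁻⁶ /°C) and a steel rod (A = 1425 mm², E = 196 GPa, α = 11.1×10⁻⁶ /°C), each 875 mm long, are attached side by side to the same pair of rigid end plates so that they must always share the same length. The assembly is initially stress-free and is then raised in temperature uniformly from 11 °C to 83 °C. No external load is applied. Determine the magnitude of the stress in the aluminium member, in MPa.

Equilibrium of a rigid end plate with no external load gives equal and opposite internal forces ±P in the two members. Since α_{aluminium} > α_{steel}, heating drives the aluminium into compression and the steel into tension.
Equating the net (thermal + elastic) strains gives |α₁ − α₂|·ΔT = P·[1/(A₁E₁) + 1/(A₂E₂)].
|α₁ − α₂|·ΔT = 12.2×10⁻⁶ × 72 = 0.0008784.
1/(A₁E₁) + 1/(A₂E₂) = 1/(1550×69×10³) + 1/(1425×196×10³) = 1.293×10⁻⁸ N⁻¹.
So P = 0.0008784 / 1.293×10⁻⁸ = 67.93 kN.
σ_{aluminium} = P/A₁ = 67930/1550 = 43.83 MPa, compressive.

σ ≈ 43.8 MPa (compressive)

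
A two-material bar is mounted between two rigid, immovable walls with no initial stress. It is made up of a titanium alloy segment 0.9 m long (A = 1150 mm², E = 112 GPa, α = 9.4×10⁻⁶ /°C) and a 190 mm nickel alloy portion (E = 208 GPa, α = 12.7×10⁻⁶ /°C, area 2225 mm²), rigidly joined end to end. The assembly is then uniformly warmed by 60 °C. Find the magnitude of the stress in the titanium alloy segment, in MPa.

If the supports were absent, the total length change would be Σ αᵢΔT Lᵢ = 9.4×10⁻⁶×60×900 + 12.7×10⁻⁶×60×190 = 0.6524 mm.
The rigid supports impose zero overall length change; the single axial force P common to all segments must satisfy P Σ Lᵢ/(AᵢEᵢ) = δ_free.
The series flexibility is Σ Lᵢ/(AᵢEᵢ) = 900/(1150×112×10³) + 190/(2225×208×10³) = 7.398×10⁻⁶ mm/N.
P = 0.6524 / 7.398×10⁻⁶ = 88180 N = 88.18 kN, compressive.
σ_{titanium alloy} = P / A = 88180 / 1150 = 76.68 MPa.

σ ≈ 76.7 MPa (compressive)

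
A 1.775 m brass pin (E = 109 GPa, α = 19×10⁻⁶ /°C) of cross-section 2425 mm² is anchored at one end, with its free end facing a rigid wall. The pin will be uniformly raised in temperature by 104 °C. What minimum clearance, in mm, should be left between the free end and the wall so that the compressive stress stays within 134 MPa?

Free expansion if unrestrained: δ_free = αΔT L = 19×10⁻⁶ × 104 × 1775 = 3.507 mm.
At the allowable stress the elastic shortening the wall may impose is σL/E = 134 × 1775 / (109×10³) = 2.182 mm.
The gap must absorb the remainder: g_min = 3.507 − 2.182 = 1.325 mm.

g ≈ 1.33 mm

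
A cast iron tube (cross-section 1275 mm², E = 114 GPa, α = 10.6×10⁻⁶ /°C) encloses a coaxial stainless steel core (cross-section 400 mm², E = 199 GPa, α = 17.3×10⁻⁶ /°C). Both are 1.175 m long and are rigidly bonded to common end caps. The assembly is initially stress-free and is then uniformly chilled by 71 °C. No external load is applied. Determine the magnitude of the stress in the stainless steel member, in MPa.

σ ≈ 61.2 MPa (tensile)

Equilibrium of a rigid end plate with no external load gives equal and opposite internal forces ±P in the two members. Since α_{stainless steel} > α_{cast iron}, cooling drives the stainless steel into tension and the cast iron into compression.
Compatibility of the two members (thermal + elastic change equal): (α₁ − α₂)ΔT = P·[1/(A₁E₁) + 1/(A₂E₂)].
|α₁ − α₂|·ΔT = 6.7×10⁻⁶ × 71 = 0.0004757.
1/(A₁E₁) + 1/(A₂E₂) = 1/(1275×114×10³) + 1/(400×199×10³) = 1.944×10⁻⁸ N⁻¹.
So P = 0.0004757 / 1.944×10⁻⁸ = 24.47 kN.
σ_{stainless steel} = P/A₂ = 24470/400 = 61.17 MPa, tensile.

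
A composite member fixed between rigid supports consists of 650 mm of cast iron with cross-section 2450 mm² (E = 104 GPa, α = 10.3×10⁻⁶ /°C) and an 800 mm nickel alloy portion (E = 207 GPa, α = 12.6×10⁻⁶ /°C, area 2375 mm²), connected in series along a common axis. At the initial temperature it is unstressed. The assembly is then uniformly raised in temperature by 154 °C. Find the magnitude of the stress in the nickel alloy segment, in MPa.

σ ≈ 260 MPa (compressive)

If the supports were absent, the total length change would be Σ αᵢΔT Lᵢ = 10.3×10⁻⁶×154×650 + 12.6×10⁻⁶×154×800 = 2.583 mm.
The walls prevent any net length change, so an axial force P (same in every segment) develops. Compatibility: P · Σ Lᵢ/(AᵢEᵢ) = δ_free.
The series flexibility is Σ Lᵢ/(AᵢEᵢ) = 650/(2450×104×10³) + 800/(2375×207×10³) = 4.178×10⁻⁶ mm/N.
P = 2.583 / 4.178×10⁻⁶ = 618300 N = 618.3 kN, compressive.
σ_{nickel alloy} = P / A = 618300 / 2375 = 260.3 MPa.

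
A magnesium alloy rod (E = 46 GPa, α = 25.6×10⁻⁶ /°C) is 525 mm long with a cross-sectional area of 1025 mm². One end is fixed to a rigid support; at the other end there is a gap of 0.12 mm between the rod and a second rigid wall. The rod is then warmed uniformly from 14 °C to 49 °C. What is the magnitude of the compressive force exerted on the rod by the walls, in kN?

P ≈ 31.5 kN

If the wall were absent the rod would grow by αΔT L = 25.6×10⁻⁶ × 35 × 525 = 0.4704 mm.
This exceeds the 0.12 mm gap, so the wall pushes back. The portion of expansion that must be recovered elastically is δ_free − gap = 0.4704 − 0.12 = 0.3504 mm.
That suppressed elongation corresponds to σ = E·Δ/L = 46×10³ × 0.3504/525 = 30.7 MPa.
P = σA = 30.7 × 1025 = 31.47 kN.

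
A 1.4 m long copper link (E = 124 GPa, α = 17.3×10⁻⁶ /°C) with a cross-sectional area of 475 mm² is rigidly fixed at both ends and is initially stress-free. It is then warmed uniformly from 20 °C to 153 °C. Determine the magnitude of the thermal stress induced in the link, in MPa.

With length fixed, the mechanical strain must cancel the thermal strain αΔT = 17.3×10⁻⁶ × 133 = 2300.9×10⁻⁶.
σ = EαΔT = 124×10³ × 17.3×10⁻⁶ × 133 = 285.3 MPa (compressive; the link is trying to expand).

σ ≈ 285 MPa (compressive)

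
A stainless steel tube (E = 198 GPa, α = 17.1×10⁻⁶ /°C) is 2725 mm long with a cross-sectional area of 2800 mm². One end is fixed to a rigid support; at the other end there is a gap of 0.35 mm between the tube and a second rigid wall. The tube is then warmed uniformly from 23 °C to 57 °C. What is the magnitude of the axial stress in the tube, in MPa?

σ ≈ 89.7 MPa (compressive)

Free thermal elongation = αΔT L = 17.1×10⁻⁶ × 34 × 2725 = 1.584 mm.
The gap closes (δ_free > 0.35 mm) and the wall then resists a further 1.584 − 0.35 = 1.234 mm of expansion.
So σ = E(δ_free − g)/L = 198×10³ × 1.234/2725 = 89.69 MPa.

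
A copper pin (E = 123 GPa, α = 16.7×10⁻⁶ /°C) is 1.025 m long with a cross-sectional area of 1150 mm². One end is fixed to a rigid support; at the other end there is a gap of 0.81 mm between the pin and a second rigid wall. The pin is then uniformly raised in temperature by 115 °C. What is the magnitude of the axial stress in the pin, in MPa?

Unrestrained expansion: δ_free = αΔT L = 16.7×10⁻⁶ × 115 × 1025 = 1.969 mm.
This exceeds the 0.81 mm gap, so the wall pushes back. The portion of expansion that must be recovered elastically is δ_free − gap = 1.969 − 0.81 = 1.159 mm.
That suppressed elongation corresponds to σ = E·Δ/L = 123×10³ × 1.159/1025 = 139 MPa.

σ ≈ 139 MPa (compressive)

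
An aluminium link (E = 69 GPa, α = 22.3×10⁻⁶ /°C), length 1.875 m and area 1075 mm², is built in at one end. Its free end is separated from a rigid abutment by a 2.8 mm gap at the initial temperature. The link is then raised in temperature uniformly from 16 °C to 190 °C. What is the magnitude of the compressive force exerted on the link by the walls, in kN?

P ≈ 177 kN

Unrestrained expansion: δ_free = αΔT L = 22.3×10⁻⁶ × 174 × 1875 = 7.275 mm.
After closing the 2.8 mm clearance, 7.275 − 2.8 = 4.475 mm of expansion remains to be suppressed by the wall.
That suppressed elongation corresponds to σ = E·Δ/L = 69×10³ × 4.475/1875 = 164.7 MPa.
Force on the wall = σA = 164.7 × 1075 mm² = 177 kN.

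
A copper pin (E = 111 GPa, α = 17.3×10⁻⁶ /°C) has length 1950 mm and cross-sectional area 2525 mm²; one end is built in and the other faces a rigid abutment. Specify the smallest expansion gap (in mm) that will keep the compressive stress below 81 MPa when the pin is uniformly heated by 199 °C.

Free expansion if unrestrained: δ_free = αΔT L = 17.3×10⁻⁶ × 199 × 1950 = 6.713 mm.
A stress of 81 MPa corresponds to the wall pushing the pin back by σL/E = 81×1950/(111×10³) = 1.423 mm.
So the gap has to take up the difference, g_min = δ_free − σL/E = 6.713 − 1.423 = 5.29 mm.

g ≈ 5.29 mm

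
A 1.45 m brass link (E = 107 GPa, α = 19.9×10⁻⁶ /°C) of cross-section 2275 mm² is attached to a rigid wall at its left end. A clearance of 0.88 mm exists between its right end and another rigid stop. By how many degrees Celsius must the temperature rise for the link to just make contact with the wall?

ΔT ≈ 30.5 °C

The gap closes when αΔT L = 0.88 mm, since the link is still unstressed at that instant.
ΔT = 0.88 / (19.9×10⁻⁶ × 1450) = 30.5 °C.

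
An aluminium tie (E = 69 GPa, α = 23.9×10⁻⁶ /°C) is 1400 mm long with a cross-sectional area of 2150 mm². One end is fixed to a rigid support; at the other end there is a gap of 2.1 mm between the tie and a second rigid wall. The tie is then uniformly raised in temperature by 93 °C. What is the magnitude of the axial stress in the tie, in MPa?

Free thermal elongation = αΔT L = 23.9×10⁻⁶ × 93 × 1400 = 3.112 mm.
After closing the 2.1 mm clearance, 3.112 − 2.1 = 1.012 mm of expansion remains to be suppressed by the wall.
That suppressed elongation corresponds to σ = E·Δ/L = 69×10³ × 1.012/1400 = 49.87 MPa.

σ ≈ 49.9 MPa (compressive)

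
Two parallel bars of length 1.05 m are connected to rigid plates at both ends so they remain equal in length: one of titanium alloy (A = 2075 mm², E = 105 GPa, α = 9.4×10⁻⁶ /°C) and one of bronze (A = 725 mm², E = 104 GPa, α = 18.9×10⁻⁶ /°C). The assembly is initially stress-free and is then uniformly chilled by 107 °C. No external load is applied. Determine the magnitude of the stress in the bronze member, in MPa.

σ ≈ 78.5 MPa (tensile)

The bronze has the larger α, so on cooling it would change length more than the titanium alloy if both were free. The rigid plates force a common final length, so the bronze is put into tension and the titanium alloy into compression, with equal and opposite forces P (no external load).
Setting the final lengths equal and cancelling L: (α₁ − α₂)ΔT = P/(A₁E₁) + P/(A₂E₂).
|α₁ − α₂|·ΔT = 9.5×10⁻⁶ × 107 = 0.001016.
1/(A₁E₁) + 1/(A₂E₂) = 1/(2075×105×10³) + 1/(725×104×10³) = 1.785×10⁻⁸ N⁻¹.
P = 0.001016 / 1.785×10⁻⁸ = 56940 N = 56.94 kN.
σ_{bronze} = P/A₂ = 56940/725 = 78.54 MPa, tensile.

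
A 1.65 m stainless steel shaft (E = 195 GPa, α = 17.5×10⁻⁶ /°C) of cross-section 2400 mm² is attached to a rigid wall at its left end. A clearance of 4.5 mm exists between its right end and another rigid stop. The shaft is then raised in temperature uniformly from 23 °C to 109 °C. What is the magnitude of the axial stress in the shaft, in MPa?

σ ≈ 0 MPa

Free thermal elongation = αΔT L = 17.5×10⁻⁶ × 86 × 1650 = 2.483 mm.
Since δ_free = 2.48 mm is less than the 4.5 mm gap, the shaft never touches the wall. No axial force develops.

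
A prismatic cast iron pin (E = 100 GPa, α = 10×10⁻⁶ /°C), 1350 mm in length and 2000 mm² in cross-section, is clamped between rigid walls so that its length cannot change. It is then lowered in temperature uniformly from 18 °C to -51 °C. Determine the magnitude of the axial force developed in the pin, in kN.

Full restraint means ε = 0, so the stress is σ = EαΔT = 100×10³ × 10×10⁻⁶ × 69 = 69 MPa.
Axial force P = σA = 69 × 2000 = 138000 N = 138 kN, tensile.

P ≈ 138 kN (tensile)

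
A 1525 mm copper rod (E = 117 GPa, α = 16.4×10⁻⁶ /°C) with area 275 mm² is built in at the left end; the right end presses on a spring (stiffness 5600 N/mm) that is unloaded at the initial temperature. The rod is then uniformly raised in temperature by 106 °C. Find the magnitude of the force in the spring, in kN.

Free thermal expansion: δ_free = αΔT L = 16.4×10⁻⁶ × 106 × 1525 = 2.651 mm.
Let P be the compressive force at the spring. The rod shortens elastically by PL/(AE) and the spring compresses by P/k; together these equal δ_free.
P [ L/(AE) + 1/k ] = δ_free → P [ 1525/(275×117×10³) + 1/(5600) ] = 2.651.
P = 2.651 / 0.000226 = 11730 N.

P ≈ 11.7 kN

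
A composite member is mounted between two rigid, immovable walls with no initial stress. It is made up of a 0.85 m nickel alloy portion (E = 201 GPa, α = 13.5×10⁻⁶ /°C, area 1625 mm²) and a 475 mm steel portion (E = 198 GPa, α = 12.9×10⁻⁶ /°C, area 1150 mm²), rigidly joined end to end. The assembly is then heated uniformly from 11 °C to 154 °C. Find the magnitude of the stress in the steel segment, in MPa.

σ ≈ 467 MPa (compressive)

With the walls removed the bar would change length by δ_free = Σ αᵢΔT Lᵢ = 13.5×10⁻⁶×143×850 + 12.9×10⁻⁶×143×475 = 2.517 mm.
The rigid supports impose zero overall length change; the single axial force P common to all segments must satisfy P Σ Lᵢ/(AᵢEᵢ) = δ_free.
Σ Lᵢ/(AᵢEᵢ) = 850/(1625×201×10³) + 475/(1150×198×10³) = 4.688×10⁻⁶ mm/N.
So P = 2.517 / 4.688×10⁻⁶ = 536.9 kN, compressive.
σ_{steel} = P / A = 536900 / 1150 = 466.9 MPa.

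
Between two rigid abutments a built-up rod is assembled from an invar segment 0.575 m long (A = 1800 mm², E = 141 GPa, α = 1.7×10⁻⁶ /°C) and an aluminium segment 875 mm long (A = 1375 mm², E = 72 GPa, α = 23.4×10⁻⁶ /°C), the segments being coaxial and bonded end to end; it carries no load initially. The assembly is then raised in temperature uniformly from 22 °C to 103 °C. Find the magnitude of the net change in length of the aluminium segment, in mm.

|ΔL| ≈ 0.275 mm

With the walls removed the bar would change length by δ_free = Σ αᵢΔT Lᵢ = 1.7×10⁻⁶×81×575 + 23.4×10⁻⁶×81×875 = 1.738 mm.
The rigid supports impose zero overall length change; the single axial force P common to all segments must satisfy P Σ Lᵢ/(AᵢEᵢ) = δ_free.
The series flexibility is Σ Lᵢ/(AᵢEᵢ) = 575/(1800×141×10³) + 875/(1375×72×10³) = 1.11×10⁻⁵ mm/N.
So P = 1.738 / 1.11×10⁻⁵ = 156.5 kN, compressive.
For the aluminium segment, free thermal change = 23.4×10⁻⁶×81×875 = 1.658 mm and elastic change from P = 156500×875/(1375×72×10³) = 1.383 mm; these oppose, so the net change is 0.275 mm (segment lengthens).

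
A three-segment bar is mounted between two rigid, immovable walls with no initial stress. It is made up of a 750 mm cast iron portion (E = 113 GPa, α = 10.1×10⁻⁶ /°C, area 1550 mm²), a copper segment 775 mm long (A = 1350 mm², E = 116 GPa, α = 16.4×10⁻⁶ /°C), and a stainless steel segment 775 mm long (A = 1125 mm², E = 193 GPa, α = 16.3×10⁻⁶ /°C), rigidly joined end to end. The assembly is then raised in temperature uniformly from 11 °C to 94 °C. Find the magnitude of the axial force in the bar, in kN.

With the walls removed the bar would change length by δ_free = Σ αᵢΔT Lᵢ = 10.1×10⁻⁶×83×750 + 16.4×10⁻⁶×83×775 + 16.3×10⁻⁶×83×775 = 2.732 mm.
The walls prevent any net length change, so an axial force P (same in every segment) develops. Compatibility: P · Σ Lᵢ/(AᵢEᵢ) = δ_free.
Σ Lᵢ/(AᵢEᵢ) = 750/(1550×113×10³) + 775/(1350×116×10³) + 775/(1125×193×10³) = 1.28×10⁻⁵ mm/N.
Hence P = δ_free / Σ(L/AE) = 2.732/1.28×10⁻⁵ = 213.4 kN (compressive).

P ≈ 213 kN (compressive)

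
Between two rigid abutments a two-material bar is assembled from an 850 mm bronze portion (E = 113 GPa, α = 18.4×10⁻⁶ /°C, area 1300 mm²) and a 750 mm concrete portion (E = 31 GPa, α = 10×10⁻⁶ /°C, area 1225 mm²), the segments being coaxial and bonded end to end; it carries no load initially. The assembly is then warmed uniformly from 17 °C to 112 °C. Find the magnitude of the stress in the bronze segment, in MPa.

σ ≈ 66.2 MPa (compressive)

With the walls removed the bar would change length by δ_free = Σ αᵢΔT Lᵢ = 18.4×10⁻⁶×95×850 + 10×10⁻⁶×95×750 = 2.198 mm.
Since the ends are fixed, an axial force P builds up, equal in every segment, with P · Σ Lᵢ/(AᵢEᵢ) = δ_free.
Σ Lᵢ/(AᵢEᵢ) = 850/(1300×113×10³) + 750/(1225×31×10³) = 2.554×10⁻⁵ mm/N.
P = 2.198 / 2.554×10⁻⁵ = 86090 N = 86.09 kN, compressive.
σ_{bronze} = P / A = 86090 / 1300 = 66.22 MPa.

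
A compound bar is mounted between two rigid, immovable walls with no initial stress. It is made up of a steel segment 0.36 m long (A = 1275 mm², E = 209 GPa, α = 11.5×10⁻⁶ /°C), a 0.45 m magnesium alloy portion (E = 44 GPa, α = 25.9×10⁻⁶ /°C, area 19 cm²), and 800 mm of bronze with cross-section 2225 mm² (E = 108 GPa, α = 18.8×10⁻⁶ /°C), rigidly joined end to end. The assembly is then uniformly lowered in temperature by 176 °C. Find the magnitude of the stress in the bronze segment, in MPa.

With the walls removed the bar would change length by δ_free = Σ αᵢΔT Lᵢ = 11.5×10⁻⁶×176×360 + 25.9×10⁻⁶×176×450 + 18.8×10⁻⁶×176×800 = 5.427 mm.
Since the ends are fixed, an axial force P builds up, equal in every segment, with P · Σ Lᵢ/(AᵢEᵢ) = δ_free.
Σ Lᵢ/(AᵢEᵢ) = 360/(1275×209×10³) + 450/(1900×44×10³) + 800/(2225×108×10³) = 1.006×10⁻⁵ mm/N.
So P = 5.427 / 1.006×10⁻⁵ = 539.3 kN, tensile.
σ_{bronze} = P / A = 539300 / 2225 = 242.4 MPa.

σ ≈ 242 MPa (tensile)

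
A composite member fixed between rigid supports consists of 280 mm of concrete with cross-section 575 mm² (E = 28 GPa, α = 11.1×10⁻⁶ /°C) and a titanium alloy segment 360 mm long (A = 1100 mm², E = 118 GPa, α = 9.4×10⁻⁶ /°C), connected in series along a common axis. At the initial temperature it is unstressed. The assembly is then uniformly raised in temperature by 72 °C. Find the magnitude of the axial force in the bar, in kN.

P ≈ 23.2 kN (compressive)

Free thermal expansion of the whole bar: Σ αᵢΔT Lᵢ = 11.1×10⁻⁶×72×280 + 9.4×10⁻⁶×72×360 = 0.4674 mm.
The walls prevent any net length change, so an axial force P (same in every segment) develops. Compatibility: P · Σ Lᵢ/(AᵢEᵢ) = δ_free.
The series flexibility is Σ Lᵢ/(AᵢEᵢ) = 280/(575×28×10³) + 360/(1100×118×10³) = 2.016×10⁻⁵ mm/N.
Hence P = δ_free / Σ(L/AE) = 0.4674/2.016×10⁻⁵ = 23.18 kN (compressive).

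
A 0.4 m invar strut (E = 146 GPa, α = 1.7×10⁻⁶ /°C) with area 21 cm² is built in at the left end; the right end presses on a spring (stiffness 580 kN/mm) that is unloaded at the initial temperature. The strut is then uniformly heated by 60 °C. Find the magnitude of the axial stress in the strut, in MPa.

If the spring were absent the strut would lengthen by αΔT L = 1.7×10⁻⁶ × 60 × 400 = 0.0408 mm.
Let P be the compressive force at the spring. The strut shortens elastically by PL/(AE) and the spring compresses by P/k; together these equal δ_free.
P [ L/(AE) + 1/k ] = δ_free → P [ 400/(2100×146×10³) + 1/(580×10³) ] = 0.0408.
P = 0.0408 / 3.029×10⁻⁶ = 13470 N.
σ = P/A = 13470/2100 = 6.415 MPa.

σ ≈ 6.41 MPa (compressive)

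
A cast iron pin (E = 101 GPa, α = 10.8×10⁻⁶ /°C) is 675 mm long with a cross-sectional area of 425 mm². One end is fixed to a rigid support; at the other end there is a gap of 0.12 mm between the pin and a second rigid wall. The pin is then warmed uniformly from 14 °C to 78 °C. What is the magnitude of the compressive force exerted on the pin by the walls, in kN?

P ≈ 22 kN

Unrestrained expansion: δ_free = αΔT L = 10.8×10⁻⁶ × 64 × 675 = 0.4666 mm.
The gap closes (δ_free > 0.12 mm) and the wall then resists a further 0.4666 − 0.12 = 0.3466 mm of expansion.
So σ = E(δ_free − g)/L = 101×10³ × 0.3466/675 = 51.86 MPa.
P = σA = 51.86 × 425 = 22.04 kN.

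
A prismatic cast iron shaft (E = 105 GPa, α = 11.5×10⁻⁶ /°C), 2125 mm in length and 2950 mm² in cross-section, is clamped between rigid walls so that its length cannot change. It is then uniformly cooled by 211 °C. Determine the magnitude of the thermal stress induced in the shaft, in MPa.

Because both ends are immovable the net strain is zero, and the suppressed thermal strain is αΔT = 11.5×10⁻⁶ × 211 = 2426.5×10⁻⁶.
σ = EαΔT = 105×10³ × 11.5×10⁻⁶ × 211 = 254.8 MPa (tensile; the shaft is trying to contract).

σ ≈ 255 MPa (tensile)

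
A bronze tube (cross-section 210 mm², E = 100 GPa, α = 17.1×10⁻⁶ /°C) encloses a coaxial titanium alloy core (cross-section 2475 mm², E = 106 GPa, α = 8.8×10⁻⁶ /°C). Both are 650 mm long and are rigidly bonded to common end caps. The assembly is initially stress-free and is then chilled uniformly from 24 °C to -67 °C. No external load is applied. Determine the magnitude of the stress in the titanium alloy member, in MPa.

Equilibrium of a rigid end plate with no external load gives equal and opposite internal forces ±P in the two members. Since α_{bronze} > α_{titanium alloy}, cooling drives the bronze into tension and the titanium alloy into compression.
Equating the net (thermal + elastic) strains gives |α₁ − α₂|·ΔT = P·[1/(A₁E₁) + 1/(A₂E₂)].
|α₁ − α₂|·ΔT = 8.3×10⁻⁶ × 91 = 0.0007553.
1/(A₁E₁) + 1/(A₂E₂) = 1/(210×100×10³) + 1/(2475×106×10³) = 5.143×10⁻⁸ N⁻¹.
So P = 0.0007553 / 5.143×10⁻⁸ = 14.69 kN.
σ_{titanium alloy} = P/A₂ = 14690/2475 = 5.934 MPa, compressive.

σ ≈ 5.93 MPa (compressive)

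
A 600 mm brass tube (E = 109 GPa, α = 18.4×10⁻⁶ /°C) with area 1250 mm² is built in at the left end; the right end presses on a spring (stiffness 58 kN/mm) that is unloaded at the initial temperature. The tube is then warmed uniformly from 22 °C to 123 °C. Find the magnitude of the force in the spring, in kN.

Free thermal expansion: δ_free = αΔT L = 18.4×10⁻⁶ × 101 × 600 = 1.115 mm.
With a force P in the spring, the elastic change of the tube is PL/(AE) and that of the spring is P/k; compatibility requires their sum to equal δ_free.
P [ L/(AE) + 1/k ] = δ_free → P [ 600/(1250×109×10³) + 1/(58×10³) ] = 1.115.
P = 1.115 / 2.165×10⁻⁵ = 51510 N.

P ≈ 51.5 kN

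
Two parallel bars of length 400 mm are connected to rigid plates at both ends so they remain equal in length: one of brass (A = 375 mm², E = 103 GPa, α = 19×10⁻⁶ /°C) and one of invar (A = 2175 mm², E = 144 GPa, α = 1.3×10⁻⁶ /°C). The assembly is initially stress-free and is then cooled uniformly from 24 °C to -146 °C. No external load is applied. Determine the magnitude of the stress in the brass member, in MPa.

Both members must finish at the same length. With the larger α, the brass tends to over-contract; the plates restrain it, putting the brass in tension and the invar in compression. With no external load the two internal forces are equal and opposite, magnitude P.
Setting the final lengths equal and cancelling L: (α₁ − α₂)ΔT = P/(A₁E₁) + P/(A₂E₂).
|α₁ − α₂|·ΔT = 17.7×10⁻⁶ × 170 = 0.003009.
1/(A₁E₁) + 1/(A₂E₂) = 1/(375×103×10³) + 1/(2175×144×10³) = 2.908×10⁻⁸ N⁻¹.
So P = 0.003009 / 2.908×10⁻⁸ = 103.5 kN.
σ_{brass} = P/A₁ = 103500/375 = 275.9 MPa, tensile.

σ ≈ 276 MPa (tensile)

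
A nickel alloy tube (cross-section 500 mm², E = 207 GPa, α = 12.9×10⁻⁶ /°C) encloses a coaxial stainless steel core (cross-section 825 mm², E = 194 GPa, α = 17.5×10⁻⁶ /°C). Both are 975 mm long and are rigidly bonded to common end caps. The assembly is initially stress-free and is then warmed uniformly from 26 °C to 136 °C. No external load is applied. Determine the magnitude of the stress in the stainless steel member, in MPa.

Equilibrium of a rigid end plate with no external load gives equal and opposite internal forces ±P in the two members. Since α_{stainless steel} > α_{nickel alloy}, heating drives the stainless steel into compression and the nickel alloy into tension.
Equating the net (thermal + elastic) strains gives |α₁ − α₂|·ΔT = P·[1/(A₁E₁) + 1/(A₂E₂)].
|α₁ − α₂|·ΔT = 4.6×10⁻⁶ × 110 = 0.000506.
1/(A₁E₁) + 1/(A₂E₂) = 1/(500×207×10³) + 1/(825×194×10³) = 1.591×10⁻⁸ N⁻¹.
P = 0.000506 / 1.591×10⁻⁸ = 31800 N = 31.8 kN.
σ_{stainless steel} = P/A₂ = 31800/825 = 38.55 MPa, compressive.

σ ≈ 38.6 MPa (compressive)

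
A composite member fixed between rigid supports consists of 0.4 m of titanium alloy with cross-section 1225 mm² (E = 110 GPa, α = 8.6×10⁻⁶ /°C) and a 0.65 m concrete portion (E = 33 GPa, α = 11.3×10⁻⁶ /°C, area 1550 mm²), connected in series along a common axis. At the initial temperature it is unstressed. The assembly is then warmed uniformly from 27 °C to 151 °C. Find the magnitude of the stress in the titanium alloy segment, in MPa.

σ ≈ 69.6 MPa (compressive)

With the walls removed the bar would change length by δ_free = Σ αᵢΔT Lᵢ = 8.6×10⁻⁶×124×400 + 11.3×10⁻⁶×124×650 = 1.337 mm.
The rigid supports impose zero overall length change; the single axial force P common to all segments must satisfy P Σ Lᵢ/(AᵢEᵢ) = δ_free.
The series flexibility is Σ Lᵢ/(AᵢEᵢ) = 400/(1225×110×10³) + 650/(1550×33×10³) = 1.568×10⁻⁵ mm/N.
P = 1.337 / 1.568×10⁻⁵ = 85310 N = 85.31 kN, compressive.
σ_{titanium alloy} = P / A = 85310 / 1225 = 69.64 MPa.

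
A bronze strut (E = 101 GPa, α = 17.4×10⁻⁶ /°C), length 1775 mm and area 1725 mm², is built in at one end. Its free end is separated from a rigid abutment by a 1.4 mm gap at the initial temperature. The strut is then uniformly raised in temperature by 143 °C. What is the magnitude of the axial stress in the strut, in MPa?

Free thermal elongation = αΔT L = 17.4×10⁻⁶ × 143 × 1775 = 4.417 mm.
After closing the 1.4 mm clearance, 4.417 − 1.4 = 3.017 mm of expansion remains to be suppressed by the wall.
That suppressed elongation corresponds to σ = E·Δ/L = 101×10³ × 3.017/1775 = 171.6 MPa.

σ ≈ 172 MPa (compressive)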